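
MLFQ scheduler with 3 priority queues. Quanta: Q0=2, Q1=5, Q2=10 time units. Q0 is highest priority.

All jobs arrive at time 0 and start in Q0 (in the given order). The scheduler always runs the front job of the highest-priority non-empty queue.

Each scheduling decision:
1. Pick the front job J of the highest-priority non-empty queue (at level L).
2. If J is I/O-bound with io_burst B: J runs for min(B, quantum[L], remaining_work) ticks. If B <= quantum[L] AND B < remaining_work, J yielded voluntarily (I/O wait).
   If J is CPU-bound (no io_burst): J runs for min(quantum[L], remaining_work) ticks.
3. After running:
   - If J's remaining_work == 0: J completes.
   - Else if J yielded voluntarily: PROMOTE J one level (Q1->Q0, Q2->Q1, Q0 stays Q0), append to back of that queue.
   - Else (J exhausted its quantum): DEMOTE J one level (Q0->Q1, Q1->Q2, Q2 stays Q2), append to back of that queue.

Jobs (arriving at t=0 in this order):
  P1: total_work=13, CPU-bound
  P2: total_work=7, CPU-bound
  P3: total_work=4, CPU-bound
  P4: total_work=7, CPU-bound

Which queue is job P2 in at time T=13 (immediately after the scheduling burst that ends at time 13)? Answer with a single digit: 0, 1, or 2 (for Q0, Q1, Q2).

t=0-2: P1@Q0 runs 2, rem=11, quantum used, demote→Q1. Q0=[P2,P3,P4] Q1=[P1] Q2=[]
t=2-4: P2@Q0 runs 2, rem=5, quantum used, demote→Q1. Q0=[P3,P4] Q1=[P1,P2] Q2=[]
t=4-6: P3@Q0 runs 2, rem=2, quantum used, demote→Q1. Q0=[P4] Q1=[P1,P2,P3] Q2=[]
t=6-8: P4@Q0 runs 2, rem=5, quantum used, demote→Q1. Q0=[] Q1=[P1,P2,P3,P4] Q2=[]
t=8-13: P1@Q1 runs 5, rem=6, quantum used, demote→Q2. Q0=[] Q1=[P2,P3,P4] Q2=[P1]
t=13-18: P2@Q1 runs 5, rem=0, completes. Q0=[] Q1=[P3,P4] Q2=[P1]
t=18-20: P3@Q1 runs 2, rem=0, completes. Q0=[] Q1=[P4] Q2=[P1]
t=20-25: P4@Q1 runs 5, rem=0, completes. Q0=[] Q1=[] Q2=[P1]
t=25-31: P1@Q2 runs 6, rem=0, completes. Q0=[] Q1=[] Q2=[]

Answer: 1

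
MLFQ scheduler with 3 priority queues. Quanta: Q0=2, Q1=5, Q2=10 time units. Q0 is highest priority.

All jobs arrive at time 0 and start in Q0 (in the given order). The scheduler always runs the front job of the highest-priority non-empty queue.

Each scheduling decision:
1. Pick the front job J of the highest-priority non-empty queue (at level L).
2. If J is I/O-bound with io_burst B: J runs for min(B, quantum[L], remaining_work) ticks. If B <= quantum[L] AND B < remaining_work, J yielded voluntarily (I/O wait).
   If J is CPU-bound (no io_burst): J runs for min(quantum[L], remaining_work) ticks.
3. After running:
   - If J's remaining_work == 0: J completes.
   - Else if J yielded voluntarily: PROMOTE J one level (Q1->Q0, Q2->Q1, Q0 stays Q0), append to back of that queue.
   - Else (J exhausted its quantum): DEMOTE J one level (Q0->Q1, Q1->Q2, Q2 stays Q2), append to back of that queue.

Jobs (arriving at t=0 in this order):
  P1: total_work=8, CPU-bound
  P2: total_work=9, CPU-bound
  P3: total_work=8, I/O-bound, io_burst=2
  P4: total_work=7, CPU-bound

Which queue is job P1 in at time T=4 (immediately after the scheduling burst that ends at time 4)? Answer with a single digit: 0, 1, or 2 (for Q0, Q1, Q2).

t=0-2: P1@Q0 runs 2, rem=6, quantum used, demote→Q1. Q0=[P2,P3,P4] Q1=[P1] Q2=[]
t=2-4: P2@Q0 runs 2, rem=7, quantum used, demote→Q1. Q0=[P3,P4] Q1=[P1,P2] Q2=[]
t=4-6: P3@Q0 runs 2, rem=6, I/O yield, promote→Q0. Q0=[P4,P3] Q1=[P1,P2] Q2=[]
t=6-8: P4@Q0 runs 2, rem=5, quantum used, demote→Q1. Q0=[P3] Q1=[P1,P2,P4] Q2=[]
t=8-10: P3@Q0 runs 2, rem=4, I/O yield, promote→Q0. Q0=[P3] Q1=[P1,P2,P4] Q2=[]
t=10-12: P3@Q0 runs 2, rem=2, I/O yield, promote→Q0. Q0=[P3] Q1=[P1,P2,P4] Q2=[]
t=12-14: P3@Q0 runs 2, rem=0, completes. Q0=[] Q1=[P1,P2,P4] Q2=[]
t=14-19: P1@Q1 runs 5, rem=1, quantum used, demote→Q2. Q0=[] Q1=[P2,P4] Q2=[P1]
t=19-24: P2@Q1 runs 5, rem=2, quantum used, demote→Q2. Q0=[] Q1=[P4] Q2=[P1,P2]
t=24-29: P4@Q1 runs 5, rem=0, completes. Q0=[] Q1=[] Q2=[P1,P2]
t=29-30: P1@Q2 runs 1, rem=0, completes. Q0=[] Q1=[] Q2=[P2]
t=30-32: P2@Q2 runs 2, rem=0, completes. Q0=[] Q1=[] Q2=[]

Answer: 1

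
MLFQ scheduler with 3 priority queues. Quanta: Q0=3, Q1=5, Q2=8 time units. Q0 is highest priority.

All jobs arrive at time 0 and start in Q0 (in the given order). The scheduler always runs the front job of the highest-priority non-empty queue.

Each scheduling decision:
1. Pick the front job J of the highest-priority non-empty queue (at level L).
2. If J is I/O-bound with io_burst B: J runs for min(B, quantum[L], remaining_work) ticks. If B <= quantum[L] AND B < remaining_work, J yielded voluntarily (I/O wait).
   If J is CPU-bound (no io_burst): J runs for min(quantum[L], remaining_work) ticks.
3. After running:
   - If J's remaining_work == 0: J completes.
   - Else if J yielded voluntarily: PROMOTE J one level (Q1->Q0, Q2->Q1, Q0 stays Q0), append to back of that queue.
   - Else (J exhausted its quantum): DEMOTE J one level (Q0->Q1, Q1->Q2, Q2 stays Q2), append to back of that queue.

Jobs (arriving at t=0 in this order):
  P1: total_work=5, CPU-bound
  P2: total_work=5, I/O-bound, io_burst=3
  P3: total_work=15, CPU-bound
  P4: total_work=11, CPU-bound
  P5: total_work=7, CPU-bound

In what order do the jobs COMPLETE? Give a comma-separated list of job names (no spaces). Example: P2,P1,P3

Answer: P2,P1,P5,P3,P4

Derivation:
t=0-3: P1@Q0 runs 3, rem=2, quantum used, demote→Q1. Q0=[P2,P3,P4,P5] Q1=[P1] Q2=[]
t=3-6: P2@Q0 runs 3, rem=2, I/O yield, promote→Q0. Q0=[P3,P4,P5,P2] Q1=[P1] Q2=[]
t=6-9: P3@Q0 runs 3, rem=12, quantum used, demote→Q1. Q0=[P4,P5,P2] Q1=[P1,P3] Q2=[]
t=9-12: P4@Q0 runs 3, rem=8, quantum used, demote→Q1. Q0=[P5,P2] Q1=[P1,P3,P4] Q2=[]
t=12-15: P5@Q0 runs 3, rem=4, quantum used, demote→Q1. Q0=[P2] Q1=[P1,P3,P4,P5] Q2=[]
t=15-17: P2@Q0 runs 2, rem=0, completes. Q0=[] Q1=[P1,P3,P4,P5] Q2=[]
t=17-19: P1@Q1 runs 2, rem=0, completes. Q0=[] Q1=[P3,P4,P5] Q2=[]
t=19-24: P3@Q1 runs 5, rem=7, quantum used, demote→Q2. Q0=[] Q1=[P4,P5] Q2=[P3]
t=24-29: P4@Q1 runs 5, rem=3, quantum used, demote→Q2. Q0=[] Q1=[P5] Q2=[P3,P4]
t=29-33: P5@Q1 runs 4, rem=0, completes. Q0=[] Q1=[] Q2=[P3,P4]
t=33-40: P3@Q2 runs 7, rem=0, completes. Q0=[] Q1=[] Q2=[P4]
t=40-43: P4@Q2 runs 3, rem=0, completes. Q0=[] Q1=[] Q2=[]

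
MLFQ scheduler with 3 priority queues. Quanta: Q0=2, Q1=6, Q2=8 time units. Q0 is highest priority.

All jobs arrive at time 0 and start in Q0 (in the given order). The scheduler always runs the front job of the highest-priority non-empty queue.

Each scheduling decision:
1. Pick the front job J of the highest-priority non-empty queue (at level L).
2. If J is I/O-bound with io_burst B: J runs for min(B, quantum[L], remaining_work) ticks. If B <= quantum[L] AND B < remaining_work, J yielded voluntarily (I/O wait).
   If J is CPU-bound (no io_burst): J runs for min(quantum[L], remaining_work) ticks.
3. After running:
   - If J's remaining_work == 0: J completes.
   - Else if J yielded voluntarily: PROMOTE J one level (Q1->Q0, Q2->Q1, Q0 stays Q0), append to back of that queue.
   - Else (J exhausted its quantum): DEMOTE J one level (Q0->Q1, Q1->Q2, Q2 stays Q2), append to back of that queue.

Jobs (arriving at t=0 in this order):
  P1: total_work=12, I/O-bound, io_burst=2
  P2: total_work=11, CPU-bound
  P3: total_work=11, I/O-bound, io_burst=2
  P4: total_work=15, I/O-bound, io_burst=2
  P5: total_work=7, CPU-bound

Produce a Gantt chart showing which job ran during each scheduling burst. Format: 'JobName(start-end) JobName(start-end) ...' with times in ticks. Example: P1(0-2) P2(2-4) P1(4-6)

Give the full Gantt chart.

Answer: P1(0-2) P2(2-4) P3(4-6) P4(6-8) P5(8-10) P1(10-12) P3(12-14) P4(14-16) P1(16-18) P3(18-20) P4(20-22) P1(22-24) P3(24-26) P4(26-28) P1(28-30) P3(30-32) P4(32-34) P1(34-36) P3(36-37) P4(37-39) P4(39-41) P4(41-42) P2(42-48) P5(48-53) P2(53-56)

Derivation:
t=0-2: P1@Q0 runs 2, rem=10, I/O yield, promote→Q0. Q0=[P2,P3,P4,P5,P1] Q1=[] Q2=[]
t=2-4: P2@Q0 runs 2, rem=9, quantum used, demote→Q1. Q0=[P3,P4,P5,P1] Q1=[P2] Q2=[]
t=4-6: P3@Q0 runs 2, rem=9, I/O yield, promote→Q0. Q0=[P4,P5,P1,P3] Q1=[P2] Q2=[]
t=6-8: P4@Q0 runs 2, rem=13, I/O yield, promote→Q0. Q0=[P5,P1,P3,P4] Q1=[P2] Q2=[]
t=8-10: P5@Q0 runs 2, rem=5, quantum used, demote→Q1. Q0=[P1,P3,P4] Q1=[P2,P5] Q2=[]
t=10-12: P1@Q0 runs 2, rem=8, I/O yield, promote→Q0. Q0=[P3,P4,P1] Q1=[P2,P5] Q2=[]
t=12-14: P3@Q0 runs 2, rem=7, I/O yield, promote→Q0. Q0=[P4,P1,P3] Q1=[P2,P5] Q2=[]
t=14-16: P4@Q0 runs 2, rem=11, I/O yield, promote→Q0. Q0=[P1,P3,P4] Q1=[P2,P5] Q2=[]
t=16-18: P1@Q0 runs 2, rem=6, I/O yield, promote→Q0. Q0=[P3,P4,P1] Q1=[P2,P5] Q2=[]
t=18-20: P3@Q0 runs 2, rem=5, I/O yield, promote→Q0. Q0=[P4,P1,P3] Q1=[P2,P5] Q2=[]
t=20-22: P4@Q0 runs 2, rem=9, I/O yield, promote→Q0. Q0=[P1,P3,P4] Q1=[P2,P5] Q2=[]
t=22-24: P1@Q0 runs 2, rem=4, I/O yield, promote→Q0. Q0=[P3,P4,P1] Q1=[P2,P5] Q2=[]
t=24-26: P3@Q0 runs 2, rem=3, I/O yield, promote→Q0. Q0=[P4,P1,P3] Q1=[P2,P5] Q2=[]
t=26-28: P4@Q0 runs 2, rem=7, I/O yield, promote→Q0. Q0=[P1,P3,P4] Q1=[P2,P5] Q2=[]
t=28-30: P1@Q0 runs 2, rem=2, I/O yield, promote→Q0. Q0=[P3,P4,P1] Q1=[P2,P5] Q2=[]
t=30-32: P3@Q0 runs 2, rem=1, I/O yield, promote→Q0. Q0=[P4,P1,P3] Q1=[P2,P5] Q2=[]
t=32-34: P4@Q0 runs 2, rem=5, I/O yield, promote→Q0. Q0=[P1,P3,P4] Q1=[P2,P5] Q2=[]
t=34-36: P1@Q0 runs 2, rem=0, completes. Q0=[P3,P4] Q1=[P2,P5] Q2=[]
t=36-37: P3@Q0 runs 1, rem=0, completes. Q0=[P4] Q1=[P2,P5] Q2=[]
t=37-39: P4@Q0 runs 2, rem=3, I/O yield, promote→Q0. Q0=[P4] Q1=[P2,P5] Q2=[]
t=39-41: P4@Q0 runs 2, rem=1, I/O yield, promote→Q0. Q0=[P4] Q1=[P2,P5] Q2=[]
t=41-42: P4@Q0 runs 1, rem=0, completes. Q0=[] Q1=[P2,P5] Q2=[]
t=42-48: P2@Q1 runs 6, rem=3, quantum used, demote→Q2. Q0=[] Q1=[P5] Q2=[P2]
t=48-53: P5@Q1 runs 5, rem=0, completes. Q0=[] Q1=[] Q2=[P2]
t=53-56: P2@Q2 runs 3, rem=0, completes. Q0=[] Q1=[] Q2=[]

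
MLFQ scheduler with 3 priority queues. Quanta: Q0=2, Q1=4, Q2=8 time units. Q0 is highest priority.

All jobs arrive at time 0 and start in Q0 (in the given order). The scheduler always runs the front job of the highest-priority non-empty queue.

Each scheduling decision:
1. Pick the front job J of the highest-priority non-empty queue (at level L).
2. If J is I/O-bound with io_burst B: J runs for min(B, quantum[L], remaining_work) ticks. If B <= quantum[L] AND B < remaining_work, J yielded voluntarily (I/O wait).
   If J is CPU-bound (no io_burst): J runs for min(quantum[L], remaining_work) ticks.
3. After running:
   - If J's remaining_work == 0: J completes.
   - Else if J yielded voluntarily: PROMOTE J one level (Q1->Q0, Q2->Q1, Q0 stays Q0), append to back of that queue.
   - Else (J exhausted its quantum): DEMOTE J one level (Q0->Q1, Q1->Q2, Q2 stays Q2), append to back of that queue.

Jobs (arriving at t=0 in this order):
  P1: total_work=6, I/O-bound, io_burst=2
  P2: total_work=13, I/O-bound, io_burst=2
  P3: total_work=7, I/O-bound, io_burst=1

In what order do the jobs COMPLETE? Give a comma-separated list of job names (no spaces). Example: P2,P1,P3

t=0-2: P1@Q0 runs 2, rem=4, I/O yield, promote→Q0. Q0=[P2,P3,P1] Q1=[] Q2=[]
t=2-4: P2@Q0 runs 2, rem=11, I/O yield, promote→Q0. Q0=[P3,P1,P2] Q1=[] Q2=[]
t=4-5: P3@Q0 runs 1, rem=6, I/O yield, promote→Q0. Q0=[P1,P2,P3] Q1=[] Q2=[]
t=5-7: P1@Q0 runs 2, rem=2, I/O yield, promote→Q0. Q0=[P2,P3,P1] Q1=[] Q2=[]
t=7-9: P2@Q0 runs 2, rem=9, I/O yield, promote→Q0. Q0=[P3,P1,P2] Q1=[] Q2=[]
t=9-10: P3@Q0 runs 1, rem=5, I/O yield, promote→Q0. Q0=[P1,P2,P3] Q1=[] Q2=[]
t=10-12: P1@Q0 runs 2, rem=0, completes. Q0=[P2,P3] Q1=[] Q2=[]
t=12-14: P2@Q0 runs 2, rem=7, I/O yield, promote→Q0. Q0=[P3,P2] Q1=[] Q2=[]
t=14-15: P3@Q0 runs 1, rem=4, I/O yield, promote→Q0. Q0=[P2,P3] Q1=[] Q2=[]
t=15-17: P2@Q0 runs 2, rem=5, I/O yield, promote→Q0. Q0=[P3,P2] Q1=[] Q2=[]
t=17-18: P3@Q0 runs 1, rem=3, I/O yield, promote→Q0. Q0=[P2,P3] Q1=[] Q2=[]
t=18-20: P2@Q0 runs 2, rem=3, I/O yield, promote→Q0. Q0=[P3,P2] Q1=[] Q2=[]
t=20-21: P3@Q0 runs 1, rem=2, I/O yield, promote→Q0. Q0=[P2,P3] Q1=[] Q2=[]
t=21-23: P2@Q0 runs 2, rem=1, I/O yield, promote→Q0. Q0=[P3,P2] Q1=[] Q2=[]
t=23-24: P3@Q0 runs 1, rem=1, I/O yield, promote→Q0. Q0=[P2,P3] Q1=[] Q2=[]
t=24-25: P2@Q0 runs 1, rem=0, completes. Q0=[P3] Q1=[] Q2=[]
t=25-26: P3@Q0 runs 1, rem=0, completes. Q0=[] Q1=[] Q2=[]

Answer: P1,P2,P3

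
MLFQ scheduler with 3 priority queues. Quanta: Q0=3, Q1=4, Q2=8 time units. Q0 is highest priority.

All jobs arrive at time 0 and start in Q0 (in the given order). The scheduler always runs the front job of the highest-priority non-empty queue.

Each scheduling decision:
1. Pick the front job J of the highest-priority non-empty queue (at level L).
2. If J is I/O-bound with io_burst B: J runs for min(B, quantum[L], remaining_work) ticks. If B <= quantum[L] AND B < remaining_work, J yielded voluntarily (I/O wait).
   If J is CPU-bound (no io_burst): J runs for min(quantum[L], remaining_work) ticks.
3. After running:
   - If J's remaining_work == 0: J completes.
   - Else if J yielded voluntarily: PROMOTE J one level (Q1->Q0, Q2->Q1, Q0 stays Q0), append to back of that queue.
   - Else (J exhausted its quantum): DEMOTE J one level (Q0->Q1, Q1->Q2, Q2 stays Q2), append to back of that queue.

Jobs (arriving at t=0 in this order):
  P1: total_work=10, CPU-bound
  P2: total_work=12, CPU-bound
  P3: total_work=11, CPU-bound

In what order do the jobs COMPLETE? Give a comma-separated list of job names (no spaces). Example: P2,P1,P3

Answer: P1,P2,P3

Derivation:
t=0-3: P1@Q0 runs 3, rem=7, quantum used, demote→Q1. Q0=[P2,P3] Q1=[P1] Q2=[]
t=3-6: P2@Q0 runs 3, rem=9, quantum used, demote→Q1. Q0=[P3] Q1=[P1,P2] Q2=[]
t=6-9: P3@Q0 runs 3, rem=8, quantum used, demote→Q1. Q0=[] Q1=[P1,P2,P3] Q2=[]
t=9-13: P1@Q1 runs 4, rem=3, quantum used, demote→Q2. Q0=[] Q1=[P2,P3] Q2=[P1]
t=13-17: P2@Q1 runs 4, rem=5, quantum used, demote→Q2. Q0=[] Q1=[P3] Q2=[P1,P2]
t=17-21: P3@Q1 runs 4, rem=4, quantum used, demote→Q2. Q0=[] Q1=[] Q2=[P1,P2,P3]
t=21-24: P1@Q2 runs 3, rem=0, completes. Q0=[] Q1=[] Q2=[P2,P3]
t=24-29: P2@Q2 runs 5, rem=0, completes. Q0=[] Q1=[] Q2=[P3]
t=29-33: P3@Q2 runs 4, rem=0, completes. Q0=[] Q1=[] Q2=[]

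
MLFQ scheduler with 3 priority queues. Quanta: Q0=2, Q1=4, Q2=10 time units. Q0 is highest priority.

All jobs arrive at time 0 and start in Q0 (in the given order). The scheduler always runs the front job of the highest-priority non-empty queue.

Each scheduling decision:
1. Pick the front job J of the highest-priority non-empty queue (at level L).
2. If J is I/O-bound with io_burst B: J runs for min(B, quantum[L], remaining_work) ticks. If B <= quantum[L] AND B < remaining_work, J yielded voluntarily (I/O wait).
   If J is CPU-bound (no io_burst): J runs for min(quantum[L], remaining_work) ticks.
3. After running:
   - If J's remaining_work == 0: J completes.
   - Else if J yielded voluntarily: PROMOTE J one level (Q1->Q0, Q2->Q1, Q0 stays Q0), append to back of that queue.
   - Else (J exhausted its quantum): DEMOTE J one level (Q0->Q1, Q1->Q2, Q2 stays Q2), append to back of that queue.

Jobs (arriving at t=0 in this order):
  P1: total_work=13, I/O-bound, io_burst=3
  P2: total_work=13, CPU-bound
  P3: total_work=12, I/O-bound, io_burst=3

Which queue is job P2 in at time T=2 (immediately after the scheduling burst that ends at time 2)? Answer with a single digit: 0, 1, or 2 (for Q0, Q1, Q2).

t=0-2: P1@Q0 runs 2, rem=11, quantum used, demote→Q1. Q0=[P2,P3] Q1=[P1] Q2=[]
t=2-4: P2@Q0 runs 2, rem=11, quantum used, demote→Q1. Q0=[P3] Q1=[P1,P2] Q2=[]
t=4-6: P3@Q0 runs 2, rem=10, quantum used, demote→Q1. Q0=[] Q1=[P1,P2,P3] Q2=[]
t=6-9: P1@Q1 runs 3, rem=8, I/O yield, promote→Q0. Q0=[P1] Q1=[P2,P3] Q2=[]
t=9-11: P1@Q0 runs 2, rem=6, quantum used, demote→Q1. Q0=[] Q1=[P2,P3,P1] Q2=[]
t=11-15: P2@Q1 runs 4, rem=7, quantum used, demote→Q2. Q0=[] Q1=[P3,P1] Q2=[P2]
t=15-18: P3@Q1 runs 3, rem=7, I/O yield, promote→Q0. Q0=[P3] Q1=[P1] Q2=[P2]
t=18-20: P3@Q0 runs 2, rem=5, quantum used, demote→Q1. Q0=[] Q1=[P1,P3] Q2=[P2]
t=20-23: P1@Q1 runs 3, rem=3, I/O yield, promote→Q0. Q0=[P1] Q1=[P3] Q2=[P2]
t=23-25: P1@Q0 runs 2, rem=1, quantum used, demote→Q1. Q0=[] Q1=[P3,P1] Q2=[P2]
t=25-28: P3@Q1 runs 3, rem=2, I/O yield, promote→Q0. Q0=[P3] Q1=[P1] Q2=[P2]
t=28-30: P3@Q0 runs 2, rem=0, completes. Q0=[] Q1=[P1] Q2=[P2]
t=30-31: P1@Q1 runs 1, rem=0, completes. Q0=[] Q1=[] Q2=[P2]
t=31-38: P2@Q2 runs 7, rem=0, completes. Q0=[] Q1=[] Q2=[]

Answer: 0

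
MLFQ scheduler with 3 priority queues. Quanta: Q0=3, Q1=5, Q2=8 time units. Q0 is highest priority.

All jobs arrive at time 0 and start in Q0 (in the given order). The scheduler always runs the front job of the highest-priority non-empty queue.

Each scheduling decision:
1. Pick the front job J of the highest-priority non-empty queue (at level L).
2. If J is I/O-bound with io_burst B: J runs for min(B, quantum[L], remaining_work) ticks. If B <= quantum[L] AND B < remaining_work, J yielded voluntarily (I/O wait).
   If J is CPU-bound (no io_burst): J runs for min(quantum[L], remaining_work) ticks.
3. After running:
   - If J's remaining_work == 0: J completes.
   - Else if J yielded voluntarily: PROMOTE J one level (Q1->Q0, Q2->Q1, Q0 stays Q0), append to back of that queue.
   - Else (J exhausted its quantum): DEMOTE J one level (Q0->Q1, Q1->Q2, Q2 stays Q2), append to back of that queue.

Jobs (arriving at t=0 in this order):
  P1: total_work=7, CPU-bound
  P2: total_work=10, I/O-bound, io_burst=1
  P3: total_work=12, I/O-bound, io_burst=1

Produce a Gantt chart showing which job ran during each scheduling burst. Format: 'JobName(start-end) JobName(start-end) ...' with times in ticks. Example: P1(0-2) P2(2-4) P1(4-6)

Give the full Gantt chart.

t=0-3: P1@Q0 runs 3, rem=4, quantum used, demote→Q1. Q0=[P2,P3] Q1=[P1] Q2=[]
t=3-4: P2@Q0 runs 1, rem=9, I/O yield, promote→Q0. Q0=[P3,P2] Q1=[P1] Q2=[]
t=4-5: P3@Q0 runs 1, rem=11, I/O yield, promote→Q0. Q0=[P2,P3] Q1=[P1] Q2=[]
t=5-6: P2@Q0 runs 1, rem=8, I/O yield, promote→Q0. Q0=[P3,P2] Q1=[P1] Q2=[]
t=6-7: P3@Q0 runs 1, rem=10, I/O yield, promote→Q0. Q0=[P2,P3] Q1=[P1] Q2=[]
t=7-8: P2@Q0 runs 1, rem=7, I/O yield, promote→Q0. Q0=[P3,P2] Q1=[P1] Q2=[]
t=8-9: P3@Q0 runs 1, rem=9, I/O yield, promote→Q0. Q0=[P2,P3] Q1=[P1] Q2=[]
t=9-10: P2@Q0 runs 1, rem=6, I/O yield, promote→Q0. Q0=[P3,P2] Q1=[P1] Q2=[]
t=10-11: P3@Q0 runs 1, rem=8, I/O yield, promote→Q0. Q0=[P2,P3] Q1=[P1] Q2=[]
t=11-12: P2@Q0 runs 1, rem=5, I/O yield, promote→Q0. Q0=[P3,P2] Q1=[P1] Q2=[]
t=12-13: P3@Q0 runs 1, rem=7, I/O yield, promote→Q0. Q0=[P2,P3] Q1=[P1] Q2=[]
t=13-14: P2@Q0 runs 1, rem=4, I/O yield, promote→Q0. Q0=[P3,P2] Q1=[P1] Q2=[]
t=14-15: P3@Q0 runs 1, rem=6, I/O yield, promote→Q0. Q0=[P2,P3] Q1=[P1] Q2=[]
t=15-16: P2@Q0 runs 1, rem=3, I/O yield, promote→Q0. Q0=[P3,P2] Q1=[P1] Q2=[]
t=16-17: P3@Q0 runs 1, rem=5, I/O yield, promote→Q0. Q0=[P2,P3] Q1=[P1] Q2=[]
t=17-18: P2@Q0 runs 1, rem=2, I/O yield, promote→Q0. Q0=[P3,P2] Q1=[P1] Q2=[]
t=18-19: P3@Q0 runs 1, rem=4, I/O yield, promote→Q0. Q0=[P2,P3] Q1=[P1] Q2=[]
t=19-20: P2@Q0 runs 1, rem=1, I/O yield, promote→Q0. Q0=[P3,P2] Q1=[P1] Q2=[]
t=20-21: P3@Q0 runs 1, rem=3, I/O yield, promote→Q0. Q0=[P2,P3] Q1=[P1] Q2=[]
t=21-22: P2@Q0 runs 1, rem=0, completes. Q0=[P3] Q1=[P1] Q2=[]
t=22-23: P3@Q0 runs 1, rem=2, I/O yield, promote→Q0. Q0=[P3] Q1=[P1] Q2=[]
t=23-24: P3@Q0 runs 1, rem=1, I/O yield, promote→Q0. Q0=[P3] Q1=[P1] Q2=[]
t=24-25: P3@Q0 runs 1, rem=0, completes. Q0=[] Q1=[P1] Q2=[]
t=25-29: P1@Q1 runs 4, rem=0, completes. Q0=[] Q1=[] Q2=[]

Answer: P1(0-3) P2(3-4) P3(4-5) P2(5-6) P3(6-7) P2(7-8) P3(8-9) P2(9-10) P3(10-11) P2(11-12) P3(12-13) P2(13-14) P3(14-15) P2(15-16) P3(16-17) P2(17-18) P3(18-19) P2(19-20) P3(20-21) P2(21-22) P3(22-23) P3(23-24) P3(24-25) P1(25-29)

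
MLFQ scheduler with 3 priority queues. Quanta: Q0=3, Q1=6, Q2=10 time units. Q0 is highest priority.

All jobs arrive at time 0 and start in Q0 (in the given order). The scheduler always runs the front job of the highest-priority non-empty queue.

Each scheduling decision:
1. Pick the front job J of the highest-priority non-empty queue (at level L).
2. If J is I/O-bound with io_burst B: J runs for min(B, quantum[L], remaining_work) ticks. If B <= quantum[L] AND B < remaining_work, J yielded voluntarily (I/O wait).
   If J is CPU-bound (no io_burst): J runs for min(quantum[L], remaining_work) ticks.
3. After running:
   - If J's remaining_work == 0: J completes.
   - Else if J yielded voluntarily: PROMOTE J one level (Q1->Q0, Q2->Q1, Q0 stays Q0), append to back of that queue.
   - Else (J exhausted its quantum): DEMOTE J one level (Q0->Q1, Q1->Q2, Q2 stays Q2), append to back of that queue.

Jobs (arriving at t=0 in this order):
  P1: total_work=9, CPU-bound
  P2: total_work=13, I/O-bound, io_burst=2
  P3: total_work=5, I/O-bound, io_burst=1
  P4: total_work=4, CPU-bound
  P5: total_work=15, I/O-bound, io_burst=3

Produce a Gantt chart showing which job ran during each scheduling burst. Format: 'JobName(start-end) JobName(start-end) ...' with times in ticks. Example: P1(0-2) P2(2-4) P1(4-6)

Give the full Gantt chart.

Answer: P1(0-3) P2(3-5) P3(5-6) P4(6-9) P5(9-12) P2(12-14) P3(14-15) P5(15-18) P2(18-20) P3(20-21) P5(21-24) P2(24-26) P3(26-27) P5(27-30) P2(30-32) P3(32-33) P5(33-36) P2(36-38) P2(38-39) P1(39-45) P4(45-46)

Derivation:
t=0-3: P1@Q0 runs 3, rem=6, quantum used, demote→Q1. Q0=[P2,P3,P4,P5] Q1=[P1] Q2=[]
t=3-5: P2@Q0 runs 2, rem=11, I/O yield, promote→Q0. Q0=[P3,P4,P5,P2] Q1=[P1] Q2=[]
t=5-6: P3@Q0 runs 1, rem=4, I/O yield, promote→Q0. Q0=[P4,P5,P2,P3] Q1=[P1] Q2=[]
t=6-9: P4@Q0 runs 3, rem=1, quantum used, demote→Q1. Q0=[P5,P2,P3] Q1=[P1,P4] Q2=[]
t=9-12: P5@Q0 runs 3, rem=12, I/O yield, promote→Q0. Q0=[P2,P3,P5] Q1=[P1,P4] Q2=[]
t=12-14: P2@Q0 runs 2, rem=9, I/O yield, promote→Q0. Q0=[P3,P5,P2] Q1=[P1,P4] Q2=[]
t=14-15: P3@Q0 runs 1, rem=3, I/O yield, promote→Q0. Q0=[P5,P2,P3] Q1=[P1,P4] Q2=[]
t=15-18: P5@Q0 runs 3, rem=9, I/O yield, promote→Q0. Q0=[P2,P3,P5] Q1=[P1,P4] Q2=[]
t=18-20: P2@Q0 runs 2, rem=7, I/O yield, promote→Q0. Q0=[P3,P5,P2] Q1=[P1,P4] Q2=[]
t=20-21: P3@Q0 runs 1, rem=2, I/O yield, promote→Q0. Q0=[P5,P2,P3] Q1=[P1,P4] Q2=[]
t=21-24: P5@Q0 runs 3, rem=6, I/O yield, promote→Q0. Q0=[P2,P3,P5] Q1=[P1,P4] Q2=[]
t=24-26: P2@Q0 runs 2, rem=5, I/O yield, promote→Q0. Q0=[P3,P5,P2] Q1=[P1,P4] Q2=[]
t=26-27: P3@Q0 runs 1, rem=1, I/O yield, promote→Q0. Q0=[P5,P2,P3] Q1=[P1,P4] Q2=[]
t=27-30: P5@Q0 runs 3, rem=3, I/O yield, promote→Q0. Q0=[P2,P3,P5] Q1=[P1,P4] Q2=[]
t=30-32: P2@Q0 runs 2, rem=3, I/O yield, promote→Q0. Q0=[P3,P5,P2] Q1=[P1,P4] Q2=[]
t=32-33: P3@Q0 runs 1, rem=0, completes. Q0=[P5,P2] Q1=[P1,P4] Q2=[]
t=33-36: P5@Q0 runs 3, rem=0, completes. Q0=[P2] Q1=[P1,P4] Q2=[]
t=36-38: P2@Q0 runs 2, rem=1, I/O yield, promote→Q0. Q0=[P2] Q1=[P1,P4] Q2=[]
t=38-39: P2@Q0 runs 1, rem=0, completes. Q0=[] Q1=[P1,P4] Q2=[]
t=39-45: P1@Q1 runs 6, rem=0, completes. Q0=[] Q1=[P4] Q2=[]
t=45-46: P4@Q1 runs 1, rem=0, completes. Q0=[] Q1=[] Q2=[]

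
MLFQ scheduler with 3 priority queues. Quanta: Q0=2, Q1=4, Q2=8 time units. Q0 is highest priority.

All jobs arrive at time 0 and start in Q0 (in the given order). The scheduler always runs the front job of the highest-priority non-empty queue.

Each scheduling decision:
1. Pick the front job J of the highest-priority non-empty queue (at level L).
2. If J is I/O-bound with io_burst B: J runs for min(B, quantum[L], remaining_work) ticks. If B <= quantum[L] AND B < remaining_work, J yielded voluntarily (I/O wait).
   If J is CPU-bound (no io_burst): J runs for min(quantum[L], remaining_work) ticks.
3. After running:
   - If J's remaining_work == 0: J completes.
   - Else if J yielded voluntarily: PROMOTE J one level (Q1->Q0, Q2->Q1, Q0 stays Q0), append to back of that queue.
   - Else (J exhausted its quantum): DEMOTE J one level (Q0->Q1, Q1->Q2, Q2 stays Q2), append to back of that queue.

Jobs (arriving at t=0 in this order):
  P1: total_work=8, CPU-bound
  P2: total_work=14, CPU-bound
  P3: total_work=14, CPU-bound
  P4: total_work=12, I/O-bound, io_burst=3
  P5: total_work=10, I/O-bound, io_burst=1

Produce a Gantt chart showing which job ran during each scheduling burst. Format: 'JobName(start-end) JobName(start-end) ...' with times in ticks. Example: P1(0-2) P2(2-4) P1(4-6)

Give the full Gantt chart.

Answer: P1(0-2) P2(2-4) P3(4-6) P4(6-8) P5(8-9) P5(9-10) P5(10-11) P5(11-12) P5(12-13) P5(13-14) P5(14-15) P5(15-16) P5(16-17) P5(17-18) P1(18-22) P2(22-26) P3(26-30) P4(30-33) P4(33-35) P4(35-38) P4(38-40) P1(40-42) P2(42-50) P3(50-58)

Derivation:
t=0-2: P1@Q0 runs 2, rem=6, quantum used, demote→Q1. Q0=[P2,P3,P4,P5] Q1=[P1] Q2=[]
t=2-4: P2@Q0 runs 2, rem=12, quantum used, demote→Q1. Q0=[P3,P4,P5] Q1=[P1,P2] Q2=[]
t=4-6: P3@Q0 runs 2, rem=12, quantum used, demote→Q1. Q0=[P4,P5] Q1=[P1,P2,P3] Q2=[]
t=6-8: P4@Q0 runs 2, rem=10, quantum used, demote→Q1. Q0=[P5] Q1=[P1,P2,P3,P4] Q2=[]
t=8-9: P5@Q0 runs 1, rem=9, I/O yield, promote→Q0. Q0=[P5] Q1=[P1,P2,P3,P4] Q2=[]
t=9-10: P5@Q0 runs 1, rem=8, I/O yield, promote→Q0. Q0=[P5] Q1=[P1,P2,P3,P4] Q2=[]
t=10-11: P5@Q0 runs 1, rem=7, I/O yield, promote→Q0. Q0=[P5] Q1=[P1,P2,P3,P4] Q2=[]
t=11-12: P5@Q0 runs 1, rem=6, I/O yield, promote→Q0. Q0=[P5] Q1=[P1,P2,P3,P4] Q2=[]
t=12-13: P5@Q0 runs 1, rem=5, I/O yield, promote→Q0. Q0=[P5] Q1=[P1,P2,P3,P4] Q2=[]
t=13-14: P5@Q0 runs 1, rem=4, I/O yield, promote→Q0. Q0=[P5] Q1=[P1,P2,P3,P4] Q2=[]
t=14-15: P5@Q0 runs 1, rem=3, I/O yield, promote→Q0. Q0=[P5] Q1=[P1,P2,P3,P4] Q2=[]
t=15-16: P5@Q0 runs 1, rem=2, I/O yield, promote→Q0. Q0=[P5] Q1=[P1,P2,P3,P4] Q2=[]
t=16-17: P5@Q0 runs 1, rem=1, I/O yield, promote→Q0. Q0=[P5] Q1=[P1,P2,P3,P4] Q2=[]
t=17-18: P5@Q0 runs 1, rem=0, completes. Q0=[] Q1=[P1,P2,P3,P4] Q2=[]
t=18-22: P1@Q1 runs 4, rem=2, quantum used, demote→Q2. Q0=[] Q1=[P2,P3,P4] Q2=[P1]
t=22-26: P2@Q1 runs 4, rem=8, quantum used, demote→Q2. Q0=[] Q1=[P3,P4] Q2=[P1,P2]
t=26-30: P3@Q1 runs 4, rem=8, quantum used, demote→Q2. Q0=[] Q1=[P4] Q2=[P1,P2,P3]
t=30-33: P4@Q1 runs 3, rem=7, I/O yield, promote→Q0. Q0=[P4] Q1=[] Q2=[P1,P2,P3]
t=33-35: P4@Q0 runs 2, rem=5, quantum used, demote→Q1. Q0=[] Q1=[P4] Q2=[P1,P2,P3]
t=35-38: P4@Q1 runs 3, rem=2, I/O yield, promote→Q0. Q0=[P4] Q1=[] Q2=[P1,P2,P3]
t=38-40: P4@Q0 runs 2, rem=0, completes. Q0=[] Q1=[] Q2=[P1,P2,P3]
t=40-42: P1@Q2 runs 2, rem=0, completes. Q0=[] Q1=[] Q2=[P2,P3]
t=42-50: P2@Q2 runs 8, rem=0, completes. Q0=[] Q1=[] Q2=[P3]
t=50-58: P3@Q2 runs 8, rem=0, completes. Q0=[] Q1=[] Q2=[]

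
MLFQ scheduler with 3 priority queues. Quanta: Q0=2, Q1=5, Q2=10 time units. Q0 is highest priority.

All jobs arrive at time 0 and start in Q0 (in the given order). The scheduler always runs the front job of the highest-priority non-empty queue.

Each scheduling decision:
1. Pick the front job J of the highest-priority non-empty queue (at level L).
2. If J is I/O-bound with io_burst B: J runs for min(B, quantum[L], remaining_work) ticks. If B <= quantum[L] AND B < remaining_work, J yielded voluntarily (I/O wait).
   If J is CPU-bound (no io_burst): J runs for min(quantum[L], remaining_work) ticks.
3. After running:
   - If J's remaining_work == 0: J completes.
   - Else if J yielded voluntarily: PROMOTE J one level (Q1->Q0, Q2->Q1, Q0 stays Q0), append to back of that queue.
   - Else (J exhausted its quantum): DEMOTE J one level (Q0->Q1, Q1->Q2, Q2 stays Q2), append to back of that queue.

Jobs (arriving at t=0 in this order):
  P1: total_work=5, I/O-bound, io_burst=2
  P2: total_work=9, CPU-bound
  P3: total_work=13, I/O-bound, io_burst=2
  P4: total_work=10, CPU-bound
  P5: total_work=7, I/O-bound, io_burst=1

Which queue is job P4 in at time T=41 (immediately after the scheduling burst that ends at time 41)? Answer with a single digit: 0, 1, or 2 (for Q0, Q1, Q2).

Answer: 2

Derivation:
t=0-2: P1@Q0 runs 2, rem=3, I/O yield, promote→Q0. Q0=[P2,P3,P4,P5,P1] Q1=[] Q2=[]
t=2-4: P2@Q0 runs 2, rem=7, quantum used, demote→Q1. Q0=[P3,P4,P5,P1] Q1=[P2] Q2=[]
t=4-6: P3@Q0 runs 2, rem=11, I/O yield, promote→Q0. Q0=[P4,P5,P1,P3] Q1=[P2] Q2=[]
t=6-8: P4@Q0 runs 2, rem=8, quantum used, demote→Q1. Q0=[P5,P1,P3] Q1=[P2,P4] Q2=[]
t=8-9: P5@Q0 runs 1, rem=6, I/O yield, promote→Q0. Q0=[P1,P3,P5] Q1=[P2,P4] Q2=[]
t=9-11: P1@Q0 runs 2, rem=1, I/O yield, promote→Q0. Q0=[P3,P5,P1] Q1=[P2,P4] Q2=[]
t=11-13: P3@Q0 runs 2, rem=9, I/O yield, promote→Q0. Q0=[P5,P1,P3] Q1=[P2,P4] Q2=[]
t=13-14: P5@Q0 runs 1, rem=5, I/O yield, promote→Q0. Q0=[P1,P3,P5] Q1=[P2,P4] Q2=[]
t=14-15: P1@Q0 runs 1, rem=0, completes. Q0=[P3,P5] Q1=[P2,P4] Q2=[]
t=15-17: P3@Q0 runs 2, rem=7, I/O yield, promote→Q0. Q0=[P5,P3] Q1=[P2,P4] Q2=[]
t=17-18: P5@Q0 runs 1, rem=4, I/O yield, promote→Q0. Q0=[P3,P5] Q1=[P2,P4] Q2=[]
t=18-20: P3@Q0 runs 2, rem=5, I/O yield, promote→Q0. Q0=[P5,P3] Q1=[P2,P4] Q2=[]
t=20-21: P5@Q0 runs 1, rem=3, I/O yield, promote→Q0. Q0=[P3,P5] Q1=[P2,P4] Q2=[]
t=21-23: P3@Q0 runs 2, rem=3, I/O yield, promote→Q0. Q0=[P5,P3] Q1=[P2,P4] Q2=[]
t=23-24: P5@Q0 runs 1, rem=2, I/O yield, promote→Q0. Q0=[P3,P5] Q1=[P2,P4] Q2=[]
t=24-26: P3@Q0 runs 2, rem=1, I/O yield, promote→Q0. Q0=[P5,P3] Q1=[P2,P4] Q2=[]
t=26-27: P5@Q0 runs 1, rem=1, I/O yield, promote→Q0. Q0=[P3,P5] Q1=[P2,P4] Q2=[]
t=27-28: P3@Q0 runs 1, rem=0, completes. Q0=[P5] Q1=[P2,P4] Q2=[]
t=28-29: P5@Q0 runs 1, rem=0, completes. Q0=[] Q1=[P2,P4] Q2=[]
t=29-34: P2@Q1 runs 5, rem=2, quantum used, demote→Q2. Q0=[] Q1=[P4] Q2=[P2]
t=34-39: P4@Q1 runs 5, rem=3, quantum used, demote→Q2. Q0=[] Q1=[] Q2=[P2,P4]
t=39-41: P2@Q2 runs 2, rem=0, completes. Q0=[] Q1=[] Q2=[P4]
t=41-44: P4@Q2 runs 3, rem=0, completes. Q0=[] Q1=[] Q2=[]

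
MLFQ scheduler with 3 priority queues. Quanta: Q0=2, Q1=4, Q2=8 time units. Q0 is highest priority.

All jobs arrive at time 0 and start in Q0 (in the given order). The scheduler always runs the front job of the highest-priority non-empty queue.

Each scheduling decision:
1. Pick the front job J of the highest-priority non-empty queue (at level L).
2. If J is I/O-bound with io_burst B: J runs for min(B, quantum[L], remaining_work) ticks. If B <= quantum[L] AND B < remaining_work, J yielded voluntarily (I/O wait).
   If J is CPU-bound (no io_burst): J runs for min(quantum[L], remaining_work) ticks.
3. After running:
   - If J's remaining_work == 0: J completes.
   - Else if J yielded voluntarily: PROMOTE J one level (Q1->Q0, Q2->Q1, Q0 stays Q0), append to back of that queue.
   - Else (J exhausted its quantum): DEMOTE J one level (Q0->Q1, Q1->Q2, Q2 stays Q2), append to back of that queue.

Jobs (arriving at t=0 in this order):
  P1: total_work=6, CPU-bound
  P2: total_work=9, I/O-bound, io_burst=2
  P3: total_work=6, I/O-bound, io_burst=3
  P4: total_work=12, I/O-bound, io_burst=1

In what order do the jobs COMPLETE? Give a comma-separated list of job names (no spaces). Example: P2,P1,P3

t=0-2: P1@Q0 runs 2, rem=4, quantum used, demote→Q1. Q0=[P2,P3,P4] Q1=[P1] Q2=[]
t=2-4: P2@Q0 runs 2, rem=7, I/O yield, promote→Q0. Q0=[P3,P4,P2] Q1=[P1] Q2=[]
t=4-6: P3@Q0 runs 2, rem=4, quantum used, demote→Q1. Q0=[P4,P2] Q1=[P1,P3] Q2=[]
t=6-7: P4@Q0 runs 1, rem=11, I/O yield, promote→Q0. Q0=[P2,P4] Q1=[P1,P3] Q2=[]
t=7-9: P2@Q0 runs 2, rem=5, I/O yield, promote→Q0. Q0=[P4,P2] Q1=[P1,P3] Q2=[]
t=9-10: P4@Q0 runs 1, rem=10, I/O yield, promote→Q0. Q0=[P2,P4] Q1=[P1,P3] Q2=[]
t=10-12: P2@Q0 runs 2, rem=3, I/O yield, promote→Q0. Q0=[P4,P2] Q1=[P1,P3] Q2=[]
t=12-13: P4@Q0 runs 1, rem=9, I/O yield, promote→Q0. Q0=[P2,P4] Q1=[P1,P3] Q2=[]
t=13-15: P2@Q0 runs 2, rem=1, I/O yield, promote→Q0. Q0=[P4,P2] Q1=[P1,P3] Q2=[]
t=15-16: P4@Q0 runs 1, rem=8, I/O yield, promote→Q0. Q0=[P2,P4] Q1=[P1,P3] Q2=[]
t=16-17: P2@Q0 runs 1, rem=0, completes. Q0=[P4] Q1=[P1,P3] Q2=[]
t=17-18: P4@Q0 runs 1, rem=7, I/O yield, promote→Q0. Q0=[P4] Q1=[P1,P3] Q2=[]
t=18-19: P4@Q0 runs 1, rem=6, I/O yield, promote→Q0. Q0=[P4] Q1=[P1,P3] Q2=[]
t=19-20: P4@Q0 runs 1, rem=5, I/O yield, promote→Q0. Q0=[P4] Q1=[P1,P3] Q2=[]
t=20-21: P4@Q0 runs 1, rem=4, I/O yield, promote→Q0. Q0=[P4] Q1=[P1,P3] Q2=[]
t=21-22: P4@Q0 runs 1, rem=3, I/O yield, promote→Q0. Q0=[P4] Q1=[P1,P3] Q2=[]
t=22-23: P4@Q0 runs 1, rem=2, I/O yield, promote→Q0. Q0=[P4] Q1=[P1,P3] Q2=[]
t=23-24: P4@Q0 runs 1, rem=1, I/O yield, promote→Q0. Q0=[P4] Q1=[P1,P3] Q2=[]
t=24-25: P4@Q0 runs 1, rem=0, completes. Q0=[] Q1=[P1,P3] Q2=[]
t=25-29: P1@Q1 runs 4, rem=0, completes. Q0=[] Q1=[P3] Q2=[]
t=29-32: P3@Q1 runs 3, rem=1, I/O yield, promote→Q0. Q0=[P3] Q1=[] Q2=[]
t=32-33: P3@Q0 runs 1, rem=0, completes. Q0=[] Q1=[] Q2=[]

Answer: P2,P4,P1,P3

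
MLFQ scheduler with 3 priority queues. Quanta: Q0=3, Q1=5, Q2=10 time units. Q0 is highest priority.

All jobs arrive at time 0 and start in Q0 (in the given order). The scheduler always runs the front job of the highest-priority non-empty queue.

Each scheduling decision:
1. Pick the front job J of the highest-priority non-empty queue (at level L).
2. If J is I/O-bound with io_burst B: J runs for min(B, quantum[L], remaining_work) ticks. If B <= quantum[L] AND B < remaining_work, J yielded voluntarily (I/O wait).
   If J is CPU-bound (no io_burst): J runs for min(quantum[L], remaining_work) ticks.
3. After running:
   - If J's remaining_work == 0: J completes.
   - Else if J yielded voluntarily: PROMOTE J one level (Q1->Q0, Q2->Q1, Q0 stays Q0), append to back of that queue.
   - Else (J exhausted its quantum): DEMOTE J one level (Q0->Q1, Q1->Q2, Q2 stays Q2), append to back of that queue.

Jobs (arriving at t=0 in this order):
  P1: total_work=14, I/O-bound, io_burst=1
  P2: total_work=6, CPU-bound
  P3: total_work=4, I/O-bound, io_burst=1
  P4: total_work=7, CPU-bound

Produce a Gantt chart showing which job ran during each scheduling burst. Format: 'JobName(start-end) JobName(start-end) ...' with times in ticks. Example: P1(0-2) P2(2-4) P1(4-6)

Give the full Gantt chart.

Answer: P1(0-1) P2(1-4) P3(4-5) P4(5-8) P1(8-9) P3(9-10) P1(10-11) P3(11-12) P1(12-13) P3(13-14) P1(14-15) P1(15-16) P1(16-17) P1(17-18) P1(18-19) P1(19-20) P1(20-21) P1(21-22) P1(22-23) P1(23-24) P2(24-27) P4(27-31)

Derivation:
t=0-1: P1@Q0 runs 1, rem=13, I/O yield, promote→Q0. Q0=[P2,P3,P4,P1] Q1=[] Q2=[]
t=1-4: P2@Q0 runs 3, rem=3, quantum used, demote→Q1. Q0=[P3,P4,P1] Q1=[P2] Q2=[]
t=4-5: P3@Q0 runs 1, rem=3, I/O yield, promote→Q0. Q0=[P4,P1,P3] Q1=[P2] Q2=[]
t=5-8: P4@Q0 runs 3, rem=4, quantum used, demote→Q1. Q0=[P1,P3] Q1=[P2,P4] Q2=[]
t=8-9: P1@Q0 runs 1, rem=12, I/O yield, promote→Q0. Q0=[P3,P1] Q1=[P2,P4] Q2=[]
t=9-10: P3@Q0 runs 1, rem=2, I/O yield, promote→Q0. Q0=[P1,P3] Q1=[P2,P4] Q2=[]
t=10-11: P1@Q0 runs 1, rem=11, I/O yield, promote→Q0. Q0=[P3,P1] Q1=[P2,P4] Q2=[]
t=11-12: P3@Q0 runs 1, rem=1, I/O yield, promote→Q0. Q0=[P1,P3] Q1=[P2,P4] Q2=[]
t=12-13: P1@Q0 runs 1, rem=10, I/O yield, promote→Q0. Q0=[P3,P1] Q1=[P2,P4] Q2=[]
t=13-14: P3@Q0 runs 1, rem=0, completes. Q0=[P1] Q1=[P2,P4] Q2=[]
t=14-15: P1@Q0 runs 1, rem=9, I/O yield, promote→Q0. Q0=[P1] Q1=[P2,P4] Q2=[]
t=15-16: P1@Q0 runs 1, rem=8, I/O yield, promote→Q0. Q0=[P1] Q1=[P2,P4] Q2=[]
t=16-17: P1@Q0 runs 1, rem=7, I/O yield, promote→Q0. Q0=[P1] Q1=[P2,P4] Q2=[]
t=17-18: P1@Q0 runs 1, rem=6, I/O yield, promote→Q0. Q0=[P1] Q1=[P2,P4] Q2=[]
t=18-19: P1@Q0 runs 1, rem=5, I/O yield, promote→Q0. Q0=[P1] Q1=[P2,P4] Q2=[]
t=19-20: P1@Q0 runs 1, rem=4, I/O yield, promote→Q0. Q0=[P1] Q1=[P2,P4] Q2=[]
t=20-21: P1@Q0 runs 1, rem=3, I/O yield, promote→Q0. Q0=[P1] Q1=[P2,P4] Q2=[]
t=21-22: P1@Q0 runs 1, rem=2, I/O yield, promote→Q0. Q0=[P1] Q1=[P2,P4] Q2=[]
t=22-23: P1@Q0 runs 1, rem=1, I/O yield, promote→Q0. Q0=[P1] Q1=[P2,P4] Q2=[]
t=23-24: P1@Q0 runs 1, rem=0, completes. Q0=[] Q1=[P2,P4] Q2=[]
t=24-27: P2@Q1 runs 3, rem=0, completes. Q0=[] Q1=[P4] Q2=[]
t=27-31: P4@Q1 runs 4, rem=0, completes. Q0=[] Q1=[] Q2=[]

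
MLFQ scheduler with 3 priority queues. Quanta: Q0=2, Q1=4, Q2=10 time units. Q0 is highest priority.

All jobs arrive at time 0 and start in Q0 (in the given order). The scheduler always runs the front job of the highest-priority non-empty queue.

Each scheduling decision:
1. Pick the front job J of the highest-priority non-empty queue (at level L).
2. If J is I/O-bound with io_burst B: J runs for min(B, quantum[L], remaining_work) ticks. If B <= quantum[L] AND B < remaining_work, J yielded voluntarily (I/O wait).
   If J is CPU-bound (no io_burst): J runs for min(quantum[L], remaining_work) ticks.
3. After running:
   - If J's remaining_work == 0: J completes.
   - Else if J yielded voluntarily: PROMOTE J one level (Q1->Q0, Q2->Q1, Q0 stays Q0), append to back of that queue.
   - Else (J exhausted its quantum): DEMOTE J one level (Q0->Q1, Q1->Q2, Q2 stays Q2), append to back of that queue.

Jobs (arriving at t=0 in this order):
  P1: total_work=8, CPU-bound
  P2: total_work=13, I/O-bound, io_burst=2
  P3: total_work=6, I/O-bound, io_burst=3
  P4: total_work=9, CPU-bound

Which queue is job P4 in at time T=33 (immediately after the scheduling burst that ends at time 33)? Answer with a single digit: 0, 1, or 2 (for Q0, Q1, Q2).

Answer: 2

Derivation:
t=0-2: P1@Q0 runs 2, rem=6, quantum used, demote→Q1. Q0=[P2,P3,P4] Q1=[P1] Q2=[]
t=2-4: P2@Q0 runs 2, rem=11, I/O yield, promote→Q0. Q0=[P3,P4,P2] Q1=[P1] Q2=[]
t=4-6: P3@Q0 runs 2, rem=4, quantum used, demote→Q1. Q0=[P4,P2] Q1=[P1,P3] Q2=[]
t=6-8: P4@Q0 runs 2, rem=7, quantum used, demote→Q1. Q0=[P2] Q1=[P1,P3,P4] Q2=[]
t=8-10: P2@Q0 runs 2, rem=9, I/O yield, promote→Q0. Q0=[P2] Q1=[P1,P3,P4] Q2=[]
t=10-12: P2@Q0 runs 2, rem=7, I/O yield, promote→Q0. Q0=[P2] Q1=[P1,P3,P4] Q2=[]
t=12-14: P2@Q0 runs 2, rem=5, I/O yield, promote→Q0. Q0=[P2] Q1=[P1,P3,P4] Q2=[]
t=14-16: P2@Q0 runs 2, rem=3, I/O yield, promote→Q0. Q0=[P2] Q1=[P1,P3,P4] Q2=[]
t=16-18: P2@Q0 runs 2, rem=1, I/O yield, promote→Q0. Q0=[P2] Q1=[P1,P3,P4] Q2=[]
t=18-19: P2@Q0 runs 1, rem=0, completes. Q0=[] Q1=[P1,P3,P4] Q2=[]
t=19-23: P1@Q1 runs 4, rem=2, quantum used, demote→Q2. Q0=[] Q1=[P3,P4] Q2=[P1]
t=23-26: P3@Q1 runs 3, rem=1, I/O yield, promote→Q0. Q0=[P3] Q1=[P4] Q2=[P1]
t=26-27: P3@Q0 runs 1, rem=0, completes. Q0=[] Q1=[P4] Q2=[P1]
t=27-31: P4@Q1 runs 4, rem=3, quantum used, demote→Q2. Q0=[] Q1=[] Q2=[P1,P4]
t=31-33: P1@Q2 runs 2, rem=0, completes. Q0=[] Q1=[] Q2=[P4]
t=33-36: P4@Q2 runs 3, rem=0, completes. Q0=[] Q1=[] Q2=[]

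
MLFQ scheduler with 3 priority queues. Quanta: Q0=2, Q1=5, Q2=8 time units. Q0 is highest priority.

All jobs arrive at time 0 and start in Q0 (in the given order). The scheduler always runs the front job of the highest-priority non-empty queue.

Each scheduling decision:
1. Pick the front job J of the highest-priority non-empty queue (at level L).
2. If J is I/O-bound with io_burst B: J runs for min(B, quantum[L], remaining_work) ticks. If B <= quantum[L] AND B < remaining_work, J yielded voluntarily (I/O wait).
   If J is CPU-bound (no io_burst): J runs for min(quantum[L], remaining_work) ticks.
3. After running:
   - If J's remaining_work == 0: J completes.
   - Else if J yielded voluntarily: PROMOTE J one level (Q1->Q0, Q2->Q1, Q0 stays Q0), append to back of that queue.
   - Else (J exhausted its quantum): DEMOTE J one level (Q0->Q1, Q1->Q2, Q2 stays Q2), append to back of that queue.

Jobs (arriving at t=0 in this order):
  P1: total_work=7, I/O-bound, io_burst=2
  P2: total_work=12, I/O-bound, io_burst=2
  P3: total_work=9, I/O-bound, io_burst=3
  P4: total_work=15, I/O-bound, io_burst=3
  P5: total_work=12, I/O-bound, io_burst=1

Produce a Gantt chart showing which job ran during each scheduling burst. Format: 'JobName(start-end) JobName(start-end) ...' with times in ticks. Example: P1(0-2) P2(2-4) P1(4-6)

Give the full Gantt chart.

t=0-2: P1@Q0 runs 2, rem=5, I/O yield, promote→Q0. Q0=[P2,P3,P4,P5,P1] Q1=[] Q2=[]
t=2-4: P2@Q0 runs 2, rem=10, I/O yield, promote→Q0. Q0=[P3,P4,P5,P1,P2] Q1=[] Q2=[]
t=4-6: P3@Q0 runs 2, rem=7, quantum used, demote→Q1. Q0=[P4,P5,P1,P2] Q1=[P3] Q2=[]
t=6-8: P4@Q0 runs 2, rem=13, quantum used, demote→Q1. Q0=[P5,P1,P2] Q1=[P3,P4] Q2=[]
t=8-9: P5@Q0 runs 1, rem=11, I/O yield, promote→Q0. Q0=[P1,P2,P5] Q1=[P3,P4] Q2=[]
t=9-11: P1@Q0 runs 2, rem=3, I/O yield, promote→Q0. Q0=[P2,P5,P1] Q1=[P3,P4] Q2=[]
t=11-13: P2@Q0 runs 2, rem=8, I/O yield, promote→Q0. Q0=[P5,P1,P2] Q1=[P3,P4] Q2=[]
t=13-14: P5@Q0 runs 1, rem=10, I/O yield, promote→Q0. Q0=[P1,P2,P5] Q1=[P3,P4] Q2=[]
t=14-16: P1@Q0 runs 2, rem=1, I/O yield, promote→Q0. Q0=[P2,P5,P1] Q1=[P3,P4] Q2=[]
t=16-18: P2@Q0 runs 2, rem=6, I/O yield, promote→Q0. Q0=[P5,P1,P2] Q1=[P3,P4] Q2=[]
t=18-19: P5@Q0 runs 1, rem=9, I/O yield, promote→Q0. Q0=[P1,P2,P5] Q1=[P3,P4] Q2=[]
t=19-20: P1@Q0 runs 1, rem=0, completes. Q0=[P2,P5] Q1=[P3,P4] Q2=[]
t=20-22: P2@Q0 runs 2, rem=4, I/O yield, promote→Q0. Q0=[P5,P2] Q1=[P3,P4] Q2=[]
t=22-23: P5@Q0 runs 1, rem=8, I/O yield, promote→Q0. Q0=[P2,P5] Q1=[P3,P4] Q2=[]
t=23-25: P2@Q0 runs 2, rem=2, I/O yield, promote→Q0. Q0=[P5,P2] Q1=[P3,P4] Q2=[]
t=25-26: P5@Q0 runs 1, rem=7, I/O yield, promote→Q0. Q0=[P2,P5] Q1=[P3,P4] Q2=[]
t=26-28: P2@Q0 runs 2, rem=0, completes. Q0=[P5] Q1=[P3,P4] Q2=[]
t=28-29: P5@Q0 runs 1, rem=6, I/O yield, promote→Q0. Q0=[P5] Q1=[P3,P4] Q2=[]
t=29-30: P5@Q0 runs 1, rem=5, I/O yield, promote→Q0. Q0=[P5] Q1=[P3,P4] Q2=[]
t=30-31: P5@Q0 runs 1, rem=4, I/O yield, promote→Q0. Q0=[P5] Q1=[P3,P4] Q2=[]
t=31-32: P5@Q0 runs 1, rem=3, I/O yield, promote→Q0. Q0=[P5] Q1=[P3,P4] Q2=[]
t=32-33: P5@Q0 runs 1, rem=2, I/O yield, promote→Q0. Q0=[P5] Q1=[P3,P4] Q2=[]
t=33-34: P5@Q0 runs 1, rem=1, I/O yield, promote→Q0. Q0=[P5] Q1=[P3,P4] Q2=[]
t=34-35: P5@Q0 runs 1, rem=0, completes. Q0=[] Q1=[P3,P4] Q2=[]
t=35-38: P3@Q1 runs 3, rem=4, I/O yield, promote→Q0. Q0=[P3] Q1=[P4] Q2=[]
t=38-40: P3@Q0 runs 2, rem=2, quantum used, demote→Q1. Q0=[] Q1=[P4,P3] Q2=[]
t=40-43: P4@Q1 runs 3, rem=10, I/O yield, promote→Q0. Q0=[P4] Q1=[P3] Q2=[]
t=43-45: P4@Q0 runs 2, rem=8, quantum used, demote→Q1. Q0=[] Q1=[P3,P4] Q2=[]
t=45-47: P3@Q1 runs 2, rem=0, completes. Q0=[] Q1=[P4] Q2=[]
t=47-50: P4@Q1 runs 3, rem=5, I/O yield, promote→Q0. Q0=[P4] Q1=[] Q2=[]
t=50-52: P4@Q0 runs 2, rem=3, quantum used, demote→Q1. Q0=[] Q1=[P4] Q2=[]
t=52-55: P4@Q1 runs 3, rem=0, completes. Q0=[] Q1=[] Q2=[]

Answer: P1(0-2) P2(2-4) P3(4-6) P4(6-8) P5(8-9) P1(9-11) P2(11-13) P5(13-14) P1(14-16) P2(16-18) P5(18-19) P1(19-20) P2(20-22) P5(22-23) P2(23-25) P5(25-26) P2(26-28) P5(28-29) P5(29-30) P5(30-31) P5(31-32) P5(32-33) P5(33-34) P5(34-35) P3(35-38) P3(38-40) P4(40-43) P4(43-45) P3(45-47) P4(47-50) P4(50-52) P4(52-55)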